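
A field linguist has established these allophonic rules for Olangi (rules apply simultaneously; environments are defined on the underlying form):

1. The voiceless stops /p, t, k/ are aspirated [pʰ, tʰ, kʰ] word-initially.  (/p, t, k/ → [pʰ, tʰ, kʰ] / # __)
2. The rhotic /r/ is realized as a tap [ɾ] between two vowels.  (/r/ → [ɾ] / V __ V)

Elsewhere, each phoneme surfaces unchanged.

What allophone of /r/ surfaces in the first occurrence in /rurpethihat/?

[r]

/r/ (word-initial): rule 2 targets it, but not between two vowels → unchanged [r].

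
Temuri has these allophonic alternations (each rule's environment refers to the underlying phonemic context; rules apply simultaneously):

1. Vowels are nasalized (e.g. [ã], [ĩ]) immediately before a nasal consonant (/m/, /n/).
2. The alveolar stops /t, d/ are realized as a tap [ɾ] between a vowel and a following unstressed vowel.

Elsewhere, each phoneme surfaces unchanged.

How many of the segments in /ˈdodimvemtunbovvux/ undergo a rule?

4

Segments that undergo a rule: /d/ → [ɾ] (rule 2); /i/ → [ĩ] (rule 1); /e/ → [ẽ] (rule 1); /u/ → [ũ] (rule 1).
All other segments surface unchanged.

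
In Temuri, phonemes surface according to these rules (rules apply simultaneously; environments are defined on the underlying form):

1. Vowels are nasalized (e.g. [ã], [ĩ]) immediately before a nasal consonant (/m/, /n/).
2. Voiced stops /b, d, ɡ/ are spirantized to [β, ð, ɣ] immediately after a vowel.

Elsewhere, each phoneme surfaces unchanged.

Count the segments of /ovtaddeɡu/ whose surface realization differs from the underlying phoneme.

Segments that undergo a rule: /d/ → [ð] (rule 2); /ɡ/ → [ɣ] (rule 2).
All other segments surface unchanged.

2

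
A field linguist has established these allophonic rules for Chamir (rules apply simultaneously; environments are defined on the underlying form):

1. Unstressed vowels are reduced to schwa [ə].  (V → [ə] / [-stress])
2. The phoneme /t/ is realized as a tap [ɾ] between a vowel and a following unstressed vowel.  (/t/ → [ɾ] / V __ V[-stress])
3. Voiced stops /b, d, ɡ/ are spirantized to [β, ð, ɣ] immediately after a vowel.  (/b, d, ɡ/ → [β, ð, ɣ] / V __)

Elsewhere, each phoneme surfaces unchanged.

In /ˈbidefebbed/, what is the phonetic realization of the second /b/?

[β]

/b/ — between /e/ and /b/, immediately after a vowel — surfaces as [β] (rule 3).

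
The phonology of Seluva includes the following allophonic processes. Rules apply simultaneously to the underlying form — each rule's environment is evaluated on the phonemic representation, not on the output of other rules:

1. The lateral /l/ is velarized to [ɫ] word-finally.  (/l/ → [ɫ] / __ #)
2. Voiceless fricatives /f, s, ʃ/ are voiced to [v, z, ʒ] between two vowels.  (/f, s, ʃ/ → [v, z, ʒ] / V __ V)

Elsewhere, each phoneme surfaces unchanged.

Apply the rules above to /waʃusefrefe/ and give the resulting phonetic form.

/w/ (word-initial): no rule targets it → [w].
/a/ (between /w/ and /ʃ/): no rule targets it → [a].
/ʃ/ (between /a/ and /u/) occurs between two vowels → [ʒ] by rule 2.
/u/ — not in any rule's target class → [u].
/s/ (between /u/ and /e/): between two vowels, so rule 2 applies → [z].
/e/ stays [e].
/f/ — between /e/ and /r/; rule 2 does not apply here → [f].
/r/ (between /f/ and /e/) is unaffected → [r].
/e/ — not in any rule's target class → [e].
/f/ (between /e/ and /e/) occurs between two vowels → [v] by rule 2.
/e/ stays [e].

[waʒuzefreve]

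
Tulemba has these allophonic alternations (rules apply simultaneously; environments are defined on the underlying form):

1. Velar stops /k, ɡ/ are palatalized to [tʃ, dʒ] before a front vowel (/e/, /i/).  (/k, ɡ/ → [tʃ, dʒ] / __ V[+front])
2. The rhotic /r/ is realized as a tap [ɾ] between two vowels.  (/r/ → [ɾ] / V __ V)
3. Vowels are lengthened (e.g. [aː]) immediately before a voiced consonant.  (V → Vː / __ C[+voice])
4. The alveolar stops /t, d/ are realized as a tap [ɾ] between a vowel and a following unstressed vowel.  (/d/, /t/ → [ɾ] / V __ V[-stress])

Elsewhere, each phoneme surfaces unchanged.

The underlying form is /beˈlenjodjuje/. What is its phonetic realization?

/b/ (word-initial) is unaffected → [b].
/e/ (between /b/ and /l/) occurs before a voiced consonant → [eː] by rule 3.
/l/ (between /e/ and /e/) is unaffected → [l].
Rule 3 applies to /e/ (between /l/ and /n/: before a voiced consonant) → [eː].
/n/ (between /e/ and /j/) is unaffected → [n].
/j/ — not in any rule's target class → [j].
/o/ — between /j/ and /d/, before a voiced consonant — surfaces as [oː] (rule 3).
/d/ (between /o/ and /j/) fails the environment for rule 4, so it stays [d].
/j/ (between /d/ and /u/) is unaffected → [j].
/u/ — between /j/ and /j/, before a voiced consonant — surfaces as [uː] (rule 3).
/j/ stays [j].
/e/ (word-final) is in the target of rule 3 but the environment (before a voiced consonant) is not met → [e].

[beːˈleːnjoːdjuːje]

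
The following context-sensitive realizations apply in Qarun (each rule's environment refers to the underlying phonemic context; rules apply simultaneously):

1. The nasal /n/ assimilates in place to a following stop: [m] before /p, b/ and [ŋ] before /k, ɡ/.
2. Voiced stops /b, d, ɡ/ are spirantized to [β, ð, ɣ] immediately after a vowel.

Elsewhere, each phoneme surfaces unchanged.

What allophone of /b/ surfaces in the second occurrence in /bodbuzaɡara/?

/b/ — between /d/ and /u/; rule 2 does not apply here → [b].

[b]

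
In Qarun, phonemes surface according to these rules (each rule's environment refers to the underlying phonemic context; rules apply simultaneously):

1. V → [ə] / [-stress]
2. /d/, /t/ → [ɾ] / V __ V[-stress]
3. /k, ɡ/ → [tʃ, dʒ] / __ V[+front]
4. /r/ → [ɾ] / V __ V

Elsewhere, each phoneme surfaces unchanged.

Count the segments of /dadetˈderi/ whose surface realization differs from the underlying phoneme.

Segments that undergo a rule: /a/ → [ə] (rule 1); /d/ → [ɾ] (rule 2); /e/ → [ə] (rule 1); /r/ → [ɾ] (rule 4); /i/ → [ə] (rule 1).
All other segments surface unchanged.

5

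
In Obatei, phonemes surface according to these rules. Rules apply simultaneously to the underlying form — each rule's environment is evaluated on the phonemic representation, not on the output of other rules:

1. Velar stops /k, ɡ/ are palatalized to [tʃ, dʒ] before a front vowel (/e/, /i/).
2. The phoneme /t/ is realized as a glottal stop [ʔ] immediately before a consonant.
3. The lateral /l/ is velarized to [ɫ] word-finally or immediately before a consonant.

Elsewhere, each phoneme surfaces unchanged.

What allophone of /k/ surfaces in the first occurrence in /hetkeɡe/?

/k/ meets the environment for rule 1 (before a front vowel) → [tʃ].

[tʃ]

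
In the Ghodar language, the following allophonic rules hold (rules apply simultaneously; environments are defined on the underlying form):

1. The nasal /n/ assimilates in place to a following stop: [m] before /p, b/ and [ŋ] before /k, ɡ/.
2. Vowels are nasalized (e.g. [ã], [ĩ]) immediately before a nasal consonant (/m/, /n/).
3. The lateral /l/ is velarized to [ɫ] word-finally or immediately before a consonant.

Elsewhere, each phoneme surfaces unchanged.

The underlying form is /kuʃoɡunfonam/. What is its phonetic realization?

[kuʃoɡũnfõnãm]

/k/ (word-initial): no rule targets it → [k].
/u/ (between /k/ and /ʃ/): rule 2 targets it, but not before a nasal consonant → unchanged [u].
/ʃ/ (between /u/ and /o/) is unaffected → [ʃ].
/o/ (between /ʃ/ and /ɡ/) fails the environment for rule 2, so it stays [o].
/ɡ/ — not in any rule's target class → [ɡ].
/u/ meets the environment for rule 2 (before a nasal consonant) → [ũ].
/n/ (between /u/ and /f/) fails the environment for rule 1, so it stays [n].
/f/ — not in any rule's target class → [f].
/o/ (between /f/ and /n/): before a nasal consonant, so rule 2 applies → [õ].
/n/ (between /o/ and /a/): rule 1 targets it, but not before a labial or velar stop → unchanged [n].
Rule 2 applies to /a/ (between /n/ and /m/: before a nasal consonant) → [ã].
/m/ (word-final): no rule targets it → [m].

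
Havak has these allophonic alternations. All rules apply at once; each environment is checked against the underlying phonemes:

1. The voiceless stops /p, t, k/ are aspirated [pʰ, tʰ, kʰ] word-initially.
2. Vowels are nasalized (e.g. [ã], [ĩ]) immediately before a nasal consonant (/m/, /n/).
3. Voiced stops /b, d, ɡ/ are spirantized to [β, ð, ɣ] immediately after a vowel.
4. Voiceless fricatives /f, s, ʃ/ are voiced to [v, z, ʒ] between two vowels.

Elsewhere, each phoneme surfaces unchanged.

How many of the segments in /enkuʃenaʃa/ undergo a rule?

4

Segments that undergo a rule: /e/ → [ẽ] (rule 2); /ʃ/ → [ʒ] (rule 4); /e/ → [ẽ] (rule 2); /ʃ/ → [ʒ] (rule 4).
All other segments surface unchanged.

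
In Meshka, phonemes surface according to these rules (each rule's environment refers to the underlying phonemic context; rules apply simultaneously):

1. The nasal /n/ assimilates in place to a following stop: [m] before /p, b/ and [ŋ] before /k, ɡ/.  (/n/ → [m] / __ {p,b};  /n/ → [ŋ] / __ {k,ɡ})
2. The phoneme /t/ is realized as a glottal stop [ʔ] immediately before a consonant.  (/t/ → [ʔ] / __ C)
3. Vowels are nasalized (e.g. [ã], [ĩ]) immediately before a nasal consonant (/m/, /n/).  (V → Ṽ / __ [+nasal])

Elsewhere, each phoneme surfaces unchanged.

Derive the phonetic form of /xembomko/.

/x/ stays [x].
/e/ (between /x/ and /m/): before a nasal consonant, so rule 3 applies → [ẽ].
/m/ (between /e/ and /b/) is unaffected → [m].
/b/ stays [b].
/o/ (between /b/ and /m/): before a nasal consonant, so rule 3 applies → [õ].
/m/ — not in any rule's target class → [m].
/k/ — not in any rule's target class → [k].
/o/ — word-final; rule 3 does not apply here → [o].

[xẽmbõmko]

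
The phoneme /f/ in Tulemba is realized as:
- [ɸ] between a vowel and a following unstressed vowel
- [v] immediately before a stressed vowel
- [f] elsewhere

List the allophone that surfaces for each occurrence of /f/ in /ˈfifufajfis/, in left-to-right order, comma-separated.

[v], [ɸ], [ɸ], [f]

Occurrence 1 (position 1): immediately before a stressed vowel → [v].
Occurrence 2 (position 3): between a vowel and a following unstressed vowel → [ɸ].
Occurrence 3 (position 5): between a vowel and a following unstressed vowel → [ɸ].
Occurrence 4 (position 8): no conditioning environment matches → elsewhere allophone [f].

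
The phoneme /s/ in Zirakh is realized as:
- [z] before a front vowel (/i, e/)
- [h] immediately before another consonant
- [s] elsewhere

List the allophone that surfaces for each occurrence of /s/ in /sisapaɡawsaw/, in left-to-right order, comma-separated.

[z], [s], [s]

Occurrence 1 (position 1): before a front vowel (/i, e/) → [z].
Occurrence 2 (position 3): no conditioning environment matches → elsewhere allophone [s].
Occurrence 3 (position 10): no conditioning environment matches → elsewhere allophone [s].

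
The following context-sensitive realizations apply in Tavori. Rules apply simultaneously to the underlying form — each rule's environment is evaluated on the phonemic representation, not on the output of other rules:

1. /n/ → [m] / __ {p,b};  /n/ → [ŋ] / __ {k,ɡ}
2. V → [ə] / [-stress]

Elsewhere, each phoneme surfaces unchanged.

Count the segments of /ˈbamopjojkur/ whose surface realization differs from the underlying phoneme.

Segments that undergo a rule: /o/ → [ə] (rule 2); /o/ → [ə] (rule 2); /u/ → [ə] (rule 2).
All other segments surface unchanged.

3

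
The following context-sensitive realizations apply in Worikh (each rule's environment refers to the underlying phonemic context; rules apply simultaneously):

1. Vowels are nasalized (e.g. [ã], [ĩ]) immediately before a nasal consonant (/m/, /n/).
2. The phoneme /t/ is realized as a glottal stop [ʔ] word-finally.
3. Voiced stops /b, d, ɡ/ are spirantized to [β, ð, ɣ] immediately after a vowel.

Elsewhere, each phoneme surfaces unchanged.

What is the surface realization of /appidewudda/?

/a/ — word-initial; rule 1 does not apply here → [a].
/p/ (between /a/ and /p/) is unaffected → [p].
/p/ stays [p].
/i/ — between /p/ and /d/; rule 1 does not apply here → [i].
/d/ (between /i/ and /e/): immediately after a vowel, so rule 3 applies → [ð].
/e/ (between /d/ and /w/): rule 1 targets it, but not before a nasal consonant → unchanged [e].
/w/ stays [w].
/u/ (between /w/ and /d/): rule 1 targets it, but not before a nasal consonant → unchanged [u].
/d/ (between /u/ and /d/) occurs immediately after a vowel → [ð] by rule 3.
/d/ (between /d/ and /a/) fails the environment for rule 3, so it stays [d].
/a/ (word-final) is in the target of rule 1 but the environment (before a nasal consonant) is not met → [a].

[appiðewuðda]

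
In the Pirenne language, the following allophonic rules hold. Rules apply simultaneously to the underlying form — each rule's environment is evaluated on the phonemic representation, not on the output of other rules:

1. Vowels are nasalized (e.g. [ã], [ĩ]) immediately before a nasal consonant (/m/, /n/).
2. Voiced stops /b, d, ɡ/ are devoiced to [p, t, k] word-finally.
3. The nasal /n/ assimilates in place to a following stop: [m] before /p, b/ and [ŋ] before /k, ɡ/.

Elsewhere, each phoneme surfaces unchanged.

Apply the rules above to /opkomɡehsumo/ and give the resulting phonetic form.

/o/ (word-initial) is in the target of rule 1 but the environment (before a nasal consonant) is not met → [o].
/o/ (between /k/ and /m/) occurs before a nasal consonant → [õ] by rule 1.
/ɡ/ (between /m/ and /e/): rule 2 targets it, but not word-finally → unchanged [ɡ].
/e/ — between /ɡ/ and /h/; rule 1 does not apply here → [e].
/u/ meets the environment for rule 1 (before a nasal consonant) → [ũ].
/o/ — word-final; rule 1 does not apply here → [o].

[opkõmɡehsũmo]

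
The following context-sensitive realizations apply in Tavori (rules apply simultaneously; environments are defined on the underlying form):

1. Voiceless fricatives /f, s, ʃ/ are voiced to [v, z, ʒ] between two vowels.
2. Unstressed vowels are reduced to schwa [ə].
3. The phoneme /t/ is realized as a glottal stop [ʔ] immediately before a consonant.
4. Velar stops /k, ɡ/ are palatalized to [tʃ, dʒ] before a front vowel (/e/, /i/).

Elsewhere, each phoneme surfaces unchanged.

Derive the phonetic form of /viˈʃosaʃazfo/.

/v/ stays [v].
/i/ (between /v/ and /ʃ/) occurs in an unstressed syllable → [ə] by rule 2.
/ʃ/ — between /i/ and /o/, between two vowels — surfaces as [ʒ] (rule 1).
/o/ (between /ʃ/ and /s/) fails the environment for rule 2, so it stays [o].
/s/ meets the environment for rule 1 (between two vowels) → [z].
/a/ (between /s/ and /ʃ/): in an unstressed syllable, so rule 2 applies → [ə].
/ʃ/ meets the environment for rule 1 (between two vowels) → [ʒ].
/a/ (between /ʃ/ and /z/): in an unstressed syllable, so rule 2 applies → [ə].
/z/ stays [z].
/f/ — between /z/ and /o/; rule 1 does not apply here → [f].
Rule 2 applies to /o/ (word-final: in an unstressed syllable) → [ə].

[vəˈʒozəʒəzfə]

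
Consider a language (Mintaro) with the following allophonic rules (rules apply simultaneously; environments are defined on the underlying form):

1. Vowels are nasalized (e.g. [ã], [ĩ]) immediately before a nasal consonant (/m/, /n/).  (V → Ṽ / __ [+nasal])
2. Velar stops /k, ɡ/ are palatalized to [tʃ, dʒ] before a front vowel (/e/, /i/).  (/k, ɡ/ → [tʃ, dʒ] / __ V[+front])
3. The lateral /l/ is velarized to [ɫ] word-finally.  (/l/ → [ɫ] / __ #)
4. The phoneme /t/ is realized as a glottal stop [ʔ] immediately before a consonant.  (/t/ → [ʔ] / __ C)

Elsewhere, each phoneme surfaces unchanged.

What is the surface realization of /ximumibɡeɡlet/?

/x/ stays [x].
/i/ — between /x/ and /m/, before a nasal consonant — surfaces as [ĩ] (rule 1).
/m/ (between /i/ and /u/) is unaffected → [m].
/u/ — between /m/ and /m/, before a nasal consonant — surfaces as [ũ] (rule 1).
/m/ — not in any rule's target class → [m].
/i/ (between /m/ and /b/) fails the environment for rule 1, so it stays [i].
/b/ — not in any rule's target class → [b].
/ɡ/ (between /b/ and /e/) occurs before a front vowel → [dʒ] by rule 2.
/e/ (between /ɡ/ and /ɡ/) fails the environment for rule 1, so it stays [e].
/ɡ/ (between /e/ and /l/) is in the target of rule 2 but the environment (before a front vowel) is not met → [ɡ].
/l/ (between /ɡ/ and /e/): rule 3 targets it, but not word-finally → unchanged [l].
/e/ (between /l/ and /t/) is in the target of rule 1 but the environment (before a nasal consonant) is not met → [e].
/t/ (word-final) is in the target of rule 4 but the environment (immediately before a consonant) is not met → [t].

[xĩmũmibdʒeɡlet]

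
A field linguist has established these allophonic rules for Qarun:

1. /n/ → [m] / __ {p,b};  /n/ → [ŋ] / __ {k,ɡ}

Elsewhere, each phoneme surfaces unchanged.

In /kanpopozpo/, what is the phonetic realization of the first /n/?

Rule 1 applies to /n/ (between /a/ and /p/: before a labial or velar stop) → [m].

[m]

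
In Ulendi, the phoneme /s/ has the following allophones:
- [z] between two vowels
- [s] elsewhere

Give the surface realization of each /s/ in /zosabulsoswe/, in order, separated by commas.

Occurrence 1 (position 3): between two vowels → [z].
Occurrence 2 (position 8): no conditioning environment matches → elsewhere allophone [s].
Occurrence 3 (position 10): no conditioning environment matches → elsewhere allophone [s].

[z], [s], [s]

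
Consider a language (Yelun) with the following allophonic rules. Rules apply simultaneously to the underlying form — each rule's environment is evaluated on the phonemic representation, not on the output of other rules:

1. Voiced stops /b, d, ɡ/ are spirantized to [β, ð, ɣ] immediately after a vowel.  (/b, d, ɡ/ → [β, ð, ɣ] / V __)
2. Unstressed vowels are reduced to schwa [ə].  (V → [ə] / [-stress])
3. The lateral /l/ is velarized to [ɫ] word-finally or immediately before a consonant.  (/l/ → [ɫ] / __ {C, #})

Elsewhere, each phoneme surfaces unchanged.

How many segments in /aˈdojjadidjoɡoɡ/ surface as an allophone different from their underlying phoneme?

10

Segments that undergo a rule: /a/ → [ə] (rule 2); /d/ → [ð] (rule 1); /a/ → [ə] (rule 2); /d/ → [ð] (rule 1); /i/ → [ə] (rule 2); /d/ → [ð] (rule 1); /o/ → [ə] (rule 2); /ɡ/ → [ɣ] (rule 1); /o/ → [ə] (rule 2); /ɡ/ → [ɣ] (rule 1).
All other segments surface unchanged.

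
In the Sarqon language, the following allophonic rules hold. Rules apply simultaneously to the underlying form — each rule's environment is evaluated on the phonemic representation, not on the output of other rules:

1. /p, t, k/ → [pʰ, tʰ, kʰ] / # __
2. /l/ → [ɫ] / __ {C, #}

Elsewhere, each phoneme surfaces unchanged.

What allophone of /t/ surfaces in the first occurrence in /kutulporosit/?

[t]

/t/ (between /u/ and /u/): rule 1 targets it, but not word-initially → unchanged [t].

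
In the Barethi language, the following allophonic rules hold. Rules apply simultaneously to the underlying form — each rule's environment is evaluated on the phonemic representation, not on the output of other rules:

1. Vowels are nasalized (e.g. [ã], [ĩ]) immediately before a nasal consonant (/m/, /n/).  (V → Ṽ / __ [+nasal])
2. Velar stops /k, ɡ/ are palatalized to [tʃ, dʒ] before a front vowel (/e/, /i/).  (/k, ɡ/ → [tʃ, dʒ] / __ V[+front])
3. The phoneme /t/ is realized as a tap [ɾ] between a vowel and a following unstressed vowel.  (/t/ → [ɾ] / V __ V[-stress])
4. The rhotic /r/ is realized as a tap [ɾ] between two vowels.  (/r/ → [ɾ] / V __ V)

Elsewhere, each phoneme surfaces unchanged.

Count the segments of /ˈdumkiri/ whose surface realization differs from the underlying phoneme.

3

Segments that undergo a rule: /u/ → [ũ] (rule 1); /k/ → [tʃ] (rule 2); /r/ → [ɾ] (rule 4).
All other segments surface unchanged.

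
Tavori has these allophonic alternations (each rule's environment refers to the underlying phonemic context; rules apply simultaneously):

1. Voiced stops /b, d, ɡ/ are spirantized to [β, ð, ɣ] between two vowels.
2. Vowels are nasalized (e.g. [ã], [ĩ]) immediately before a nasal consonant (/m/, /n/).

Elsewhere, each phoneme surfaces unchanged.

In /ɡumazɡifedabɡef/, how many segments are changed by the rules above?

2

Segments that undergo a rule: /u/ → [ũ] (rule 2); /d/ → [ð] (rule 1).
All other segments surface unchanged.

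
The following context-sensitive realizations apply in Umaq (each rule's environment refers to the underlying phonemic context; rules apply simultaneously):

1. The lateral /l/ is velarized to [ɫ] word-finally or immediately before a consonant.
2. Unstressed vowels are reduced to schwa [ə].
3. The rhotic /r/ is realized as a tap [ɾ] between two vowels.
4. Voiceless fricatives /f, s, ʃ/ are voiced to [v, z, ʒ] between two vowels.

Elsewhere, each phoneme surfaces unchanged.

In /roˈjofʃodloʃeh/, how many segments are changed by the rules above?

5

Segments that undergo a rule: /o/ → [ə] (rule 2); /o/ → [ə] (rule 2); /o/ → [ə] (rule 2); /ʃ/ → [ʒ] (rule 4); /e/ → [ə] (rule 2).
All other segments surface unchanged.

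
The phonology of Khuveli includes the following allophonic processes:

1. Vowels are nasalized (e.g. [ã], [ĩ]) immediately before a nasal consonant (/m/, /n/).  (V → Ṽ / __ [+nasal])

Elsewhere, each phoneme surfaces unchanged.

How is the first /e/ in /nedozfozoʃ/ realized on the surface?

/e/ (between /n/ and /d/) fails the environment for rule 1, so it stays [e].

[e]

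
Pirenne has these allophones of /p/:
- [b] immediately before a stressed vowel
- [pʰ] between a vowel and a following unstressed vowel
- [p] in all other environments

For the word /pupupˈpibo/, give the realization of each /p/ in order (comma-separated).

[p], [pʰ], [p], [b]

Occurrence 1 (position 1): no conditioning environment matches → elsewhere allophone [p].
Occurrence 2 (position 3): between a vowel and a following unstressed vowel → [pʰ].
Occurrence 3 (position 5): no conditioning environment matches → elsewhere allophone [p].
Occurrence 4 (position 6): immediately before a stressed vowel → [b].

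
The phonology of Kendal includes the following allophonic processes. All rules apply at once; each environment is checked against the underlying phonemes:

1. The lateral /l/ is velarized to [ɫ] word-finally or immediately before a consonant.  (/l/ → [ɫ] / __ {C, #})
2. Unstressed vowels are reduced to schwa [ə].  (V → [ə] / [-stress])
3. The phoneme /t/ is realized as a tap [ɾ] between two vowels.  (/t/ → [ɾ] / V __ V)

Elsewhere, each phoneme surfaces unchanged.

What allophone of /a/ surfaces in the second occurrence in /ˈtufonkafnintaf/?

/a/ (between /t/ and /f/): in an unstressed syllable, so rule 2 applies → [ə].

[ə]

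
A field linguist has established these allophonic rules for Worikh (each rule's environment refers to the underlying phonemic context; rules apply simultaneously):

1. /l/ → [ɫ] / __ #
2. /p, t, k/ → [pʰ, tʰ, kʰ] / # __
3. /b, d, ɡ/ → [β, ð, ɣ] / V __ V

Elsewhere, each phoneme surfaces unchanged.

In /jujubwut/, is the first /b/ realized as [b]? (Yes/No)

/b/ (between /u/ and /w/) is in the target of rule 3 but the environment (between two vowels) is not met → [b].
The actual realization is [b], which matches [b].

Yes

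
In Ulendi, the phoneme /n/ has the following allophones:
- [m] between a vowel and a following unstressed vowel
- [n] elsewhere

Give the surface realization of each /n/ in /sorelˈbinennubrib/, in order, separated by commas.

Occurrence 1 (position 8): between a vowel and a following unstressed vowel → [m].
Occurrence 2 (position 10): no conditioning environment matches → elsewhere allophone [n].
Occurrence 3 (position 11): no conditioning environment matches → elsewhere allophone [n].

[m], [n], [n]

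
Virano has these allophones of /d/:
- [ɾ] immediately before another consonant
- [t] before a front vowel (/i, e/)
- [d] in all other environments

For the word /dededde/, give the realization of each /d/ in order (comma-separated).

[t], [t], [ɾ], [t]

Occurrence 1 (position 1): before a front vowel (/i, e/) → [t].
Occurrence 2 (position 3): before a front vowel (/i, e/) → [t].
Occurrence 3 (position 5): immediately before another consonant → [ɾ].
Occurrence 4 (position 6): before a front vowel (/i, e/) → [t].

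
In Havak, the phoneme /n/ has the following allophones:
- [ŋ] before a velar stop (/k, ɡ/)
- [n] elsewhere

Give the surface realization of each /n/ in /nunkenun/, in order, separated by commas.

[n], [ŋ], [n], [n]

Occurrence 1 (position 1): no conditioning environment matches → elsewhere allophone [n].
Occurrence 2 (position 3): before a velar stop → [ŋ].
Occurrence 3 (position 6): no conditioning environment matches → elsewhere allophone [n].
Occurrence 4 (position 8): no conditioning environment matches → elsewhere allophone [n].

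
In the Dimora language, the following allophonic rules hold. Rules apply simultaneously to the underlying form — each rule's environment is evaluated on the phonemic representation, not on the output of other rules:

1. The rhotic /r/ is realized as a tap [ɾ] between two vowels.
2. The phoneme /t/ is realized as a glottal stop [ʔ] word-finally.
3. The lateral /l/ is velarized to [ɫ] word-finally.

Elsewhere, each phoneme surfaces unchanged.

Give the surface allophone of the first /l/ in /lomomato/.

/l/ (word-initial) is in the target of rule 3 but the environment (word-finally) is not met → [l].

[l]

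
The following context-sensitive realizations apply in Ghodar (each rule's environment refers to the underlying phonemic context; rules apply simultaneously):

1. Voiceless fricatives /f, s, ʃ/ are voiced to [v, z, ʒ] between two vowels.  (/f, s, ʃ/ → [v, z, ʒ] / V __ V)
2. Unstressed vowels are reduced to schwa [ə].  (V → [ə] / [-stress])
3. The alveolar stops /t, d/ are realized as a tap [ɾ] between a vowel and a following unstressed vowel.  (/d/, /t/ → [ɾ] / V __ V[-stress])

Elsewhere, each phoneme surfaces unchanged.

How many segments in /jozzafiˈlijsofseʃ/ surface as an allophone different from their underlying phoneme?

6

Segments that undergo a rule: /o/ → [ə] (rule 2); /a/ → [ə] (rule 2); /f/ → [v] (rule 1); /i/ → [ə] (rule 2); /o/ → [ə] (rule 2); /e/ → [ə] (rule 2).
All other segments surface unchanged.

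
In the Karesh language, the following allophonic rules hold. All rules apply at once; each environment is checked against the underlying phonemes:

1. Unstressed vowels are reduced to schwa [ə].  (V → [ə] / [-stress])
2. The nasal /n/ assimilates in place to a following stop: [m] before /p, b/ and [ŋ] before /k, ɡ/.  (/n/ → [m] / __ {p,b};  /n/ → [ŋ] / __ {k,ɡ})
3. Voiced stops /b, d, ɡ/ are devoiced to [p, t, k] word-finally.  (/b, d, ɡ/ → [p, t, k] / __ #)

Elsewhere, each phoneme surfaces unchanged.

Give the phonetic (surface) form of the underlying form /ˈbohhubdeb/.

[ˈbohhəbdəp]

/b/ — word-initial; rule 3 does not apply here → [b].
/o/ (between /b/ and /h/): rule 1 targets it, but not in an unstressed syllable → unchanged [o].
/h/ stays [h].
/h/ stays [h].
/u/ (between /h/ and /b/): in an unstressed syllable, so rule 1 applies → [ə].
/b/ — between /u/ and /d/; rule 3 does not apply here → [b].
/d/ (between /b/ and /e/) is in the target of rule 3 but the environment (word-finally) is not met → [d].
/e/ (between /d/ and /b/): in an unstressed syllable, so rule 1 applies → [ə].
/b/ (word-final): word-finally, so rule 3 applies → [p].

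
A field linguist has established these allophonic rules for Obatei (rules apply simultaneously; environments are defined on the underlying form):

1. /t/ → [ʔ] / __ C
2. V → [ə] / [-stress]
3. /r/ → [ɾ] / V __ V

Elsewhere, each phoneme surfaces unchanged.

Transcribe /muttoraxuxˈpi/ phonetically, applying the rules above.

/u/ — between /m/ and /t/, in an unstressed syllable — surfaces as [ə] (rule 2).
/t/ (between /u/ and /t/) occurs immediately before a consonant → [ʔ] by rule 1.
/t/ — between /t/ and /o/; rule 1 does not apply here → [t].
/o/ — between /t/ and /r/, in an unstressed syllable — surfaces as [ə] (rule 2).
/r/ (between /o/ and /a/): between two vowels, so rule 3 applies → [ɾ].
/a/ (between /r/ and /x/) occurs in an unstressed syllable → [ə] by rule 2.
Rule 2 applies to /u/ (between /x/ and /x/: in an unstressed syllable) → [ə].
/i/ (word-final) is in the target of rule 2 but the environment (in an unstressed syllable) is not met → [i].

[məʔtəɾəxəxˈpi]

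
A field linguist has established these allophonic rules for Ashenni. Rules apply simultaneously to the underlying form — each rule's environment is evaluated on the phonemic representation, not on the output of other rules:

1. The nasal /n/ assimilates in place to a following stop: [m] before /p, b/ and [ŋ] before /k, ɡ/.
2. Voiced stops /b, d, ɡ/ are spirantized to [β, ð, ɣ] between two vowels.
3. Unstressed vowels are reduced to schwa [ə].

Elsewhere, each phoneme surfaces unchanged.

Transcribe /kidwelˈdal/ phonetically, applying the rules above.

[kədwəlˈdal]

/k/ (word-initial) is unaffected → [k].
/i/ — between /k/ and /d/, in an unstressed syllable — surfaces as [ə] (rule 3).
/d/ (between /i/ and /w/) is in the target of rule 2 but the environment (between two vowels) is not met → [d].
/w/ — not in any rule's target class → [w].
/e/ (between /w/ and /l/) occurs in an unstressed syllable → [ə] by rule 3.
/l/ (between /e/ and /d/) is unaffected → [l].
/d/ — between /l/ and /a/; rule 2 does not apply here → [d].
/a/ (between /d/ and /l/) fails the environment for rule 3, so it stays [a].
/l/ — not in any rule's target class → [l].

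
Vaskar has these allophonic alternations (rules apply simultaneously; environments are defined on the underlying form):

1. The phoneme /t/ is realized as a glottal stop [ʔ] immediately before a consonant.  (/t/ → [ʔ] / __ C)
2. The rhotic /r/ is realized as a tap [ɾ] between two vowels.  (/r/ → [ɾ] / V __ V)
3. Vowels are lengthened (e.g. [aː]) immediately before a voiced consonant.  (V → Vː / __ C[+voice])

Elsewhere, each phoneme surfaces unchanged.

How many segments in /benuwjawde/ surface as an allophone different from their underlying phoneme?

Segments that undergo a rule: /e/ → [eː] (rule 3); /u/ → [uː] (rule 3); /a/ → [aː] (rule 3).
All other segments surface unchanged.

3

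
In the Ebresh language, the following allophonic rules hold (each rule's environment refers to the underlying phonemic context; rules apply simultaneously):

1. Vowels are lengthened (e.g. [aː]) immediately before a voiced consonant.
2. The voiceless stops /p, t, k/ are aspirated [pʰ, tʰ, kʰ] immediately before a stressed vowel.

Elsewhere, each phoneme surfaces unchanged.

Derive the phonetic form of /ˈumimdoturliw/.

[ˈuːmiːmdotuːrliːw]

/u/ (word-initial) occurs before a voiced consonant → [uː] by rule 1.
/m/ stays [m].
/i/ (between /m/ and /m/): before a voiced consonant, so rule 1 applies → [iː].
/m/ stays [m].
/d/ stays [d].
/o/ — between /d/ and /t/; rule 1 does not apply here → [o].
/t/ (between /o/ and /u/): rule 2 targets it, but not immediately before a stressed vowel → unchanged [t].
Rule 1 applies to /u/ (between /t/ and /r/: before a voiced consonant) → [uː].
/r/ (between /u/ and /l/) is unaffected → [r].
/l/ (between /r/ and /i/): no rule targets it → [l].
/i/ — between /l/ and /w/, before a voiced consonant — surfaces as [iː] (rule 1).
/w/ stays [w].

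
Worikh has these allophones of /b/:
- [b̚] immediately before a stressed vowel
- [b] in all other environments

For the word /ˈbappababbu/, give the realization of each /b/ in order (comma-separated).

Occurrence 1 (position 1): immediately before a stressed vowel → [b̚].
Occurrence 2 (position 6): no conditioning environment matches → elsewhere allophone [b].
Occurrence 3 (position 8): no conditioning environment matches → elsewhere allophone [b].
Occurrence 4 (position 9): no conditioning environment matches → elsewhere allophone [b].

[b̚], [b], [b], [b]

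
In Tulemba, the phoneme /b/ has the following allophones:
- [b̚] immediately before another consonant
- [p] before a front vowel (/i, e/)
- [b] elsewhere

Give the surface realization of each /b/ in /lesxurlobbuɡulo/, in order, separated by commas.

[b̚], [b]

Occurrence 1 (position 9): immediately before another consonant → [b̚].
Occurrence 2 (position 10): no conditioning environment matches → elsewhere allophone [b].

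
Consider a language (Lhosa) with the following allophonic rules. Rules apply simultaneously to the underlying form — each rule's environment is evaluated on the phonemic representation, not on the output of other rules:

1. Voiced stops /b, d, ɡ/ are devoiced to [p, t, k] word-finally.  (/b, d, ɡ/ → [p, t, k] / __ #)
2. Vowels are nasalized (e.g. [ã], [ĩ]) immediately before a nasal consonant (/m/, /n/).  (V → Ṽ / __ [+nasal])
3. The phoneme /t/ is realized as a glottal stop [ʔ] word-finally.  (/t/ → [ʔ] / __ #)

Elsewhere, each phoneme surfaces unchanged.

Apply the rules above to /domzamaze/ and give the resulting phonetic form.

[dõmzãmaze]

/d/ — word-initial; rule 1 does not apply here → [d].
Rule 2 applies to /o/ (between /d/ and /m/: before a nasal consonant) → [õ].
/m/ (between /o/ and /z/) is unaffected → [m].
/z/ (between /m/ and /a/): no rule targets it → [z].
/a/ — between /z/ and /m/, before a nasal consonant — surfaces as [ã] (rule 2).
/m/ (between /a/ and /a/): no rule targets it → [m].
/a/ — between /m/ and /z/; rule 2 does not apply here → [a].
/z/ — not in any rule's target class → [z].
/e/ (word-final): rule 2 targets it, but not before a nasal consonant → unchanged [e].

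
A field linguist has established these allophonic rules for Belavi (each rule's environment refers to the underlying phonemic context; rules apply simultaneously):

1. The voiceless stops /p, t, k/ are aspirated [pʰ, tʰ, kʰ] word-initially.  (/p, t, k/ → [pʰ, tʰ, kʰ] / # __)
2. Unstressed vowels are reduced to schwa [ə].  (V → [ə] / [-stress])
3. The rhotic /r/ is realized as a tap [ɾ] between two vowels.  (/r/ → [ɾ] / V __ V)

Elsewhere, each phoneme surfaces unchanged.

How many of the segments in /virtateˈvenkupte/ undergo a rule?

Segments that undergo a rule: /i/ → [ə] (rule 2); /a/ → [ə] (rule 2); /e/ → [ə] (rule 2); /u/ → [ə] (rule 2); /e/ → [ə] (rule 2).
All other segments surface unchanged.

5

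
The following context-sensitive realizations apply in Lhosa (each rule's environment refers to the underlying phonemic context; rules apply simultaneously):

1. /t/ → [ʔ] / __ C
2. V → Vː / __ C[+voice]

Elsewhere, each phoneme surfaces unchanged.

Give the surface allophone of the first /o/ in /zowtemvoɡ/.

/o/ meets the environment for rule 2 (before a voiced consonant) → [oː].

[oː]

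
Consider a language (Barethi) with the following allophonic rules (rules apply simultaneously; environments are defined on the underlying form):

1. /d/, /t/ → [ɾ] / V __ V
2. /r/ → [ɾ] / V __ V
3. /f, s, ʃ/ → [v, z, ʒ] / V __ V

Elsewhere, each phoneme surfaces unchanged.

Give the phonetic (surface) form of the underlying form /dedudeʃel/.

[deɾuɾeʒel]

/d/ — word-initial; rule 1 does not apply here → [d].
/e/ (between /d/ and /d/): no rule targets it → [e].
Rule 1 applies to /d/ (between /e/ and /u/: between two vowels) → [ɾ].
/u/ (between /d/ and /d/): no rule targets it → [u].
/d/ (between /u/ and /e/) occurs between two vowels → [ɾ] by rule 1.
/e/ (between /d/ and /ʃ/) is unaffected → [e].
Rule 3 applies to /ʃ/ (between /e/ and /e/: between two vowels) → [ʒ].
/e/ (between /ʃ/ and /l/) is unaffected → [e].
/l/ — not in any rule's target class → [l].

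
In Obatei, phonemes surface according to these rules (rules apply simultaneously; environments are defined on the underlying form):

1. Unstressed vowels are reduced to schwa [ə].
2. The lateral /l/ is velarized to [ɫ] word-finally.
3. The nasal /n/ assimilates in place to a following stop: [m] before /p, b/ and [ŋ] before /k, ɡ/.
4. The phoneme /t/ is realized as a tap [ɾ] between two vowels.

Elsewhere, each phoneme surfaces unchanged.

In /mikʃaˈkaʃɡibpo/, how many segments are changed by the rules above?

Segments that undergo a rule: /i/ → [ə] (rule 1); /a/ → [ə] (rule 1); /i/ → [ə] (rule 1); /o/ → [ə] (rule 1).
All other segments surface unchanged.

4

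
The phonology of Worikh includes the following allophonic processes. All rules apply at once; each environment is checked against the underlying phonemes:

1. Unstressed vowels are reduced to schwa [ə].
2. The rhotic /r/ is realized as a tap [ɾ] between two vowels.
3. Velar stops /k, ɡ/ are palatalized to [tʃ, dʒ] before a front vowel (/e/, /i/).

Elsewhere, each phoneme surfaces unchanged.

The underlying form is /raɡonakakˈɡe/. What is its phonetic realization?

/r/ (word-initial) fails the environment for rule 2, so it stays [r].
/a/ (between /r/ and /ɡ/) occurs in an unstressed syllable → [ə] by rule 1.
/ɡ/ (between /a/ and /o/) is in the target of rule 3 but the environment (before a front vowel) is not met → [ɡ].
/o/ (between /ɡ/ and /n/): in an unstressed syllable, so rule 1 applies → [ə].
/n/ (between /o/ and /a/) is unaffected → [n].
Rule 1 applies to /a/ (between /n/ and /k/: in an unstressed syllable) → [ə].
/k/ (between /a/ and /a/): rule 3 targets it, but not before a front vowel → unchanged [k].
Rule 1 applies to /a/ (between /k/ and /k/: in an unstressed syllable) → [ə].
/k/ — between /a/ and /ɡ/; rule 3 does not apply here → [k].
/ɡ/ — between /k/ and /e/, before a front vowel — surfaces as [dʒ] (rule 3).
/e/ (word-final) is in the target of rule 1 but the environment (in an unstressed syllable) is not met → [e].

[rəɡənəkəkˈdʒe]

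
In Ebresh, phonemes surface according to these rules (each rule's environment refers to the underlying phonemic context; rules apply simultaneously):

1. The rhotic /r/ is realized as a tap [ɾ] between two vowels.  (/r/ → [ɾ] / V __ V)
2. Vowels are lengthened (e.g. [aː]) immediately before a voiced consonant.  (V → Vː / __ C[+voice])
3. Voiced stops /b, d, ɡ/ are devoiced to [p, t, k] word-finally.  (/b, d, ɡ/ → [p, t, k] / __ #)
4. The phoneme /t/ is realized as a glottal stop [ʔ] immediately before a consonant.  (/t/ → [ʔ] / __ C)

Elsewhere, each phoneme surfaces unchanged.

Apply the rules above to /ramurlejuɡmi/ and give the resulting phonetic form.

[raːmuːrleːjuːɡmi]

/r/ (word-initial) fails the environment for rule 1, so it stays [r].
/a/ — between /r/ and /m/, before a voiced consonant — surfaces as [aː] (rule 2).
/m/ (between /a/ and /u/): no rule targets it → [m].
/u/ — between /m/ and /r/, before a voiced consonant — surfaces as [uː] (rule 2).
/r/ (between /u/ and /l/) fails the environment for rule 1, so it stays [r].
/l/ stays [l].
/e/ meets the environment for rule 2 (before a voiced consonant) → [eː].
/j/ (between /e/ and /u/) is unaffected → [j].
/u/ meets the environment for rule 2 (before a voiced consonant) → [uː].
/ɡ/ (between /u/ and /m/) is in the target of rule 3 but the environment (word-finally) is not met → [ɡ].
/m/ stays [m].
/i/ (word-final) fails the environment for rule 2, so it stays [i].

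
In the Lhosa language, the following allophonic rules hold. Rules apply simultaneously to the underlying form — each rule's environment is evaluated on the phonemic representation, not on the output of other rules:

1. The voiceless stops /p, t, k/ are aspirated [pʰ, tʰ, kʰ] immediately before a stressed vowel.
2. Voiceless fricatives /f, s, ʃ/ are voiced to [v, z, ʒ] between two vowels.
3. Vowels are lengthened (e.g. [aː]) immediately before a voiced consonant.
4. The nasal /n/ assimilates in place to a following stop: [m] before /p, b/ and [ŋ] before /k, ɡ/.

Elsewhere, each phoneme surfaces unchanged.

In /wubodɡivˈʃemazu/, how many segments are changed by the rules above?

Segments that undergo a rule: /u/ → [uː] (rule 3); /o/ → [oː] (rule 3); /i/ → [iː] (rule 3); /e/ → [eː] (rule 3); /a/ → [aː] (rule 3).
All other segments surface unchanged.

5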